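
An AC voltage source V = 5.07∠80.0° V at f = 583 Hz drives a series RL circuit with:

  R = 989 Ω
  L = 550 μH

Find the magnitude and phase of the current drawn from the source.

Step 1 — Angular frequency: ω = 2π·f = 2π·583 = 3663 rad/s.
Step 2 — Component impedances:
  R: Z = R = 989 Ω
  L: Z = jωL = j·3663·0.00055 = 0 + j2.015 Ω
Step 3 — Series combination: Z_total = R + L = 989 + j2.015 Ω = 989∠0.1° Ω.
Step 4 — Source phasor: V = 5.07∠80.0° V = 0.8804 + j4.993 V.
Step 5 — Ohm's law: I = V / Z_total = (0.8804 + j4.993) / (989 + j2.015) = 0.0009005 + j0.005047 A.
Step 6 — Convert to polar: |I| = 0.005126 A, ∠I = 79.9°.

I = 0.005126∠79.9° A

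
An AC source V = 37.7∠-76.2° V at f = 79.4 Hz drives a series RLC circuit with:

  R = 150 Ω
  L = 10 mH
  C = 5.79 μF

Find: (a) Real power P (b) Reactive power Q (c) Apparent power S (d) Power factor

Step 1 — Angular frequency: ω = 2π·f = 2π·79.4 = 498.9 rad/s.
Step 2 — Component impedances:
  R: Z = R = 150 Ω
  L: Z = jωL = j·498.9·0.01 = 0 + j4.989 Ω
  C: Z = 1/(jωC) = -j/(ω·C) = 0 - j346.2 Ω
Step 3 — Series combination: Z_total = R + L + C = 150 - j341.2 Ω = 372.7∠-66.3° Ω.
Step 4 — Source phasor: V = 37.7∠-76.2° V = 8.993 - j36.61 V.
Step 5 — Current: I = V / Z = 0.09963 - j0.01744 A = 0.1011∠-9.9° A.
Step 6 — Complex power: S = V·I* = 1.535 - j3.491 VA.
Step 7 — Real power: P = Re(S) = 1.535 W.
Step 8 — Reactive power: Q = Im(S) = -3.491 VAR.
Step 9 — Apparent power: |S| = 3.813 VA.
Step 10 — Power factor: PF = P/|S| = 0.4024 (leading).

(a) P = 1.535 W  (b) Q = -3.491 VAR  (c) S = 3.813 VA  (d) PF = 0.4024 (leading)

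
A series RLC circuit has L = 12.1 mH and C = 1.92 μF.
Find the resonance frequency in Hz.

Step 1 — Resonance condition Im(Z)=0 gives ω₀ = 1/√(LC).
Step 2 — ω₀ = 1/√(0.0121·1.92e-06) = 6561 rad/s.
Step 3 — f₀ = ω₀/(2π) = 1044 Hz.

f₀ = 1044 Hz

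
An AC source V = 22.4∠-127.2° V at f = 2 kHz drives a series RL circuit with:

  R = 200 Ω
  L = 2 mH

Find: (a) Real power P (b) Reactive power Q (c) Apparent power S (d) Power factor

Step 1 — Angular frequency: ω = 2π·f = 2π·2000 = 1.257e+04 rad/s.
Step 2 — Component impedances:
  R: Z = R = 200 Ω
  L: Z = jωL = j·1.257e+04·0.002 = 0 + j25.13 Ω
Step 3 — Series combination: Z_total = R + L = 200 + j25.13 Ω = 201.6∠7.2° Ω.
Step 4 — Source phasor: V = 22.4∠-127.2° V = -13.54 - j17.84 V.
Step 5 — Current: I = V / Z = -0.0777 - j0.07945 A = 0.1111∠-134.4° A.
Step 6 — Complex power: S = V·I* = 2.47 + j0.3104 VA.
Step 7 — Real power: P = Re(S) = 2.47 W.
Step 8 — Reactive power: Q = Im(S) = 0.3104 VAR.
Step 9 — Apparent power: |S| = 2.489 VA.
Step 10 — Power factor: PF = P/|S| = 0.9922 (lagging).

(a) P = 2.47 W  (b) Q = 0.3104 VAR  (c) S = 2.489 VA  (d) PF = 0.9922 (lagging)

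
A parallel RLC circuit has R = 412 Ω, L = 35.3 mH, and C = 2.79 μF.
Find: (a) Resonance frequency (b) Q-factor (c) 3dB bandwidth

Step 1 — Resonance: ω₀ = 1/√(LC) = 1/√(0.0353·2.79e-06) = 3186 rad/s.
Step 2 — f₀ = ω₀/(2π) = 507.1 Hz.
Step 3 — Parallel Q: Q = R/(ω₀L) = 412/(3186·0.0353) = 3.663.
Step 4 — Bandwidth: Δω = ω₀/Q = 870 rad/s; BW = Δω/(2π) = 138.5 Hz.

(a) f₀ = 507.1 Hz  (b) Q = 3.663  (c) BW = 138.5 Hz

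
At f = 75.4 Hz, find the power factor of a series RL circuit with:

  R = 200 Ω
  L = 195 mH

Step 1 — Angular frequency: ω = 2π·f = 2π·75.4 = 473.8 rad/s.
Step 2 — Component impedances:
  R: Z = R = 200 Ω
  L: Z = jωL = j·473.8·0.195 = 0 + j92.38 Ω
Step 3 — Series combination: Z_total = R + L = 200 + j92.38 Ω = 220.3∠24.8° Ω.
Step 4 — Power factor: PF = cos(φ) = Re(Z)/|Z| = 200/220.31 = 0.9078.
Step 5 — Type: Im(Z) = 92.38 ⇒ lagging (phase φ = 24.8°).

PF = 0.9078 (lagging, φ = 24.8°)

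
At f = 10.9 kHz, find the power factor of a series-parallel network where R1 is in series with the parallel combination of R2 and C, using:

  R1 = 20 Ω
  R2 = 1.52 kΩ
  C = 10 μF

Step 1 — Angular frequency: ω = 2π·f = 2π·1.09e+04 = 6.849e+04 rad/s.
Step 2 — Component impedances:
  R1: Z = R = 20 Ω
  R2: Z = R = 1520 Ω
  C: Z = 1/(jωC) = -j/(ω·C) = 0 - j1.46 Ω
Step 3 — Parallel branch: R2 || C = 1/(1/R2 + 1/C) = 0.001403 - j1.46 Ω.
Step 4 — Series with R1: Z_total = R1 + (R2 || C) = 20 - j1.46 Ω = 20.05∠-4.2° Ω.
Step 5 — Power factor: PF = cos(φ) = Re(Z)/|Z| = 20.001/20.055 = 0.9973.
Step 6 — Type: Im(Z) = -1.46 ⇒ leading (phase φ = -4.2°).

PF = 0.9973 (leading, φ = -4.2°)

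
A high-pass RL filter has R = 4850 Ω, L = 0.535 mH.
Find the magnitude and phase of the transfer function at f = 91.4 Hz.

Step 1 — Angular frequency: ω = 2π·91.4 = 574.3 rad/s.
Step 2 — Transfer function: H(jω) = jωL/(R + jωL).
Step 3 — Numerator jωL = j·0.3072; denominator R + jωL = 4850 + j0.3072.
Step 4 — H = 4.013e-09 + j6.335e-05.
Step 5 — Magnitude: |H| = 6.335e-05 (-84.0 dB); phase: φ = 90.0°.

|H| = 6.335e-05 (-84.0 dB), φ = 90.0°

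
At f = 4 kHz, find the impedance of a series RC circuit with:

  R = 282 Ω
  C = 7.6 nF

Step 1 — Angular frequency: ω = 2π·f = 2π·4000 = 2.513e+04 rad/s.
Step 2 — Component impedances:
  R: Z = R = 282 Ω
  C: Z = 1/(jωC) = -j/(ω·C) = 0 - j5235 Ω
Step 3 — Series combination: Z_total = R + C = 282 - j5235 Ω = 5243∠-86.9° Ω.

Z = 282 - j5235 Ω = 5243∠-86.9° Ω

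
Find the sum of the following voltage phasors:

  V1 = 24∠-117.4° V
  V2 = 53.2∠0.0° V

Step 1 — Convert each phasor to rectangular form:
  V1 = 24·(cos(-117.4°) + j·sin(-117.4°)) = -11.04 - j21.31 V
  V2 = 53.2·(cos(0.0°) + j·sin(0.0°)) = 53.2 V
Step 2 — Sum components: V_total = 42.16 - j21.31 V.
Step 3 — Convert to polar: |V_total| = 47.23 V, ∠V_total = -26.8°.

V_total = 47.23∠-26.8° V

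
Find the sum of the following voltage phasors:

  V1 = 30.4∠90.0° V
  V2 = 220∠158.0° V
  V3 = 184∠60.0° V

Step 1 — Convert each phasor to rectangular form:
  V1 = 30.4·(cos(90.0°) + j·sin(90.0°)) = 0 + j30.4 V
  V2 = 220·(cos(158.0°) + j·sin(158.0°)) = -204 + j82.41 V
  V3 = 184·(cos(60.0°) + j·sin(60.0°)) = 92 + j159.3 V
Step 2 — Sum components: V_total = -112 + j272.2 V.
Step 3 — Convert to polar: |V_total| = 294.3 V, ∠V_total = 112.4°.

V_total = 294.3∠112.4° V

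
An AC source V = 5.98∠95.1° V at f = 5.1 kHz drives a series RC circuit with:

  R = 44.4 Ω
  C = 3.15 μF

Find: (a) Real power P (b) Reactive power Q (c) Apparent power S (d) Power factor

Step 1 — Angular frequency: ω = 2π·f = 2π·5100 = 3.204e+04 rad/s.
Step 2 — Component impedances:
  R: Z = R = 44.4 Ω
  C: Z = 1/(jωC) = -j/(ω·C) = 0 - j9.907 Ω
Step 3 — Series combination: Z_total = R + C = 44.4 - j9.907 Ω = 45.49∠-12.6° Ω.
Step 4 — Source phasor: V = 5.98∠95.1° V = -0.5316 + j5.956 V.
Step 5 — Current: I = V / Z = -0.03992 + j0.1252 A = 0.1315∠107.7° A.
Step 6 — Complex power: S = V·I* = 0.7672 - j0.1712 VA.
Step 7 — Real power: P = Re(S) = 0.7672 W.
Step 8 — Reactive power: Q = Im(S) = -0.1712 VAR.
Step 9 — Apparent power: |S| = 0.7861 VA.
Step 10 — Power factor: PF = P/|S| = 0.976 (leading).

(a) P = 0.7672 W  (b) Q = -0.1712 VAR  (c) S = 0.7861 VA  (d) PF = 0.976 (leading)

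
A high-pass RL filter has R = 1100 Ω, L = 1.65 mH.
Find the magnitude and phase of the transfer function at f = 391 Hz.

Step 1 — Angular frequency: ω = 2π·391 = 2457 rad/s.
Step 2 — Transfer function: H(jω) = jωL/(R + jωL).
Step 3 — Numerator jωL = j·4.054; denominator R + jωL = 1100 + j4.054.
Step 4 — H = 1.358e-05 + j0.003685.
Step 5 — Magnitude: |H| = 0.003685 (-48.7 dB); phase: φ = 89.8°.

|H| = 0.003685 (-48.7 dB), φ = 89.8°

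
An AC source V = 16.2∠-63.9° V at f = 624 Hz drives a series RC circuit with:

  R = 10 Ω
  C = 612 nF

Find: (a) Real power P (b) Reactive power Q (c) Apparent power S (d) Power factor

Step 1 — Angular frequency: ω = 2π·f = 2π·624 = 3921 rad/s.
Step 2 — Component impedances:
  R: Z = R = 10 Ω
  C: Z = 1/(jωC) = -j/(ω·C) = 0 - j416.8 Ω
Step 3 — Series combination: Z_total = R + C = 10 - j416.8 Ω = 416.9∠-88.6° Ω.
Step 4 — Source phasor: V = 16.2∠-63.9° V = 7.127 - j14.55 V.
Step 5 — Current: I = V / Z = 0.0353 + j0.01625 A = 0.03886∠24.7° A.
Step 6 — Complex power: S = V·I* = 0.0151 - j0.6294 VA.
Step 7 — Real power: P = Re(S) = 0.0151 W.
Step 8 — Reactive power: Q = Im(S) = -0.6294 VAR.
Step 9 — Apparent power: |S| = 0.6295 VA.
Step 10 — Power factor: PF = P/|S| = 0.02399 (leading).

(a) P = 0.0151 W  (b) Q = -0.6294 VAR  (c) S = 0.6295 VA  (d) PF = 0.02399 (leading)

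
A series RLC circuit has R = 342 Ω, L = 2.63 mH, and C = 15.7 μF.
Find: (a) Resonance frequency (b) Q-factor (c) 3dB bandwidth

Step 1 — Resonance: ω₀ = 1/√(LC) = 1/√(0.00263·1.57e-05) = 4921 rad/s.
Step 2 — f₀ = ω₀/(2π) = 783.2 Hz.
Step 3 — Series Q: Q = ω₀L/R = 4921·0.00263/342 = 0.03784.
Step 4 — Bandwidth: Δω = ω₀/Q = 1.3e+05 rad/s; BW = Δω/(2π) = 2.07e+04 Hz.

(a) f₀ = 783.2 Hz  (b) Q = 0.03784  (c) BW = 2.07e+04 Hz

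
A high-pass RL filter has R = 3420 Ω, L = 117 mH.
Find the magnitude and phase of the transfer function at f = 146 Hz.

Step 1 — Angular frequency: ω = 2π·146 = 917.3 rad/s.
Step 2 — Transfer function: H(jω) = jωL/(R + jωL).
Step 3 — Numerator jωL = j·107.3; denominator R + jωL = 3420 + j107.3.
Step 4 — H = 0.0009839 + j0.03135.
Step 5 — Magnitude: |H| = 0.03137 (-30.1 dB); phase: φ = 88.2°.

|H| = 0.03137 (-30.1 dB), φ = 88.2°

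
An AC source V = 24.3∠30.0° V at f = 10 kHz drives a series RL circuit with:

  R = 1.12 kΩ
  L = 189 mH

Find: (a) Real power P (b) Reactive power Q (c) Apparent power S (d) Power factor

Step 1 — Angular frequency: ω = 2π·f = 2π·1e+04 = 6.283e+04 rad/s.
Step 2 — Component impedances:
  R: Z = R = 1120 Ω
  L: Z = jωL = j·6.283e+04·0.189 = 0 + j1.188e+04 Ω
Step 3 — Series combination: Z_total = R + L = 1120 + j1.188e+04 Ω = 1.193e+04∠84.6° Ω.
Step 4 — Source phasor: V = 24.3∠30.0° V = 21.04 + j12.15 V.
Step 5 — Current: I = V / Z = 0.00118 - j0.001661 A = 0.002037∠-54.6° A.
Step 6 — Complex power: S = V·I* = 0.004648 + j0.04929 VA.
Step 7 — Real power: P = Re(S) = 0.004648 W.
Step 8 — Reactive power: Q = Im(S) = 0.04929 VAR.
Step 9 — Apparent power: |S| = 0.0495 VA.
Step 10 — Power factor: PF = P/|S| = 0.0939 (lagging).

(a) P = 0.004648 W  (b) Q = 0.04929 VAR  (c) S = 0.0495 VA  (d) PF = 0.0939 (lagging)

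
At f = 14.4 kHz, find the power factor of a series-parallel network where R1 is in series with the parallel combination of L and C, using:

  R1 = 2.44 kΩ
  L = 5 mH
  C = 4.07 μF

Step 1 — Angular frequency: ω = 2π·f = 2π·1.44e+04 = 9.048e+04 rad/s.
Step 2 — Component impedances:
  R1: Z = R = 2440 Ω
  L: Z = jωL = j·9.048e+04·0.005 = 0 + j452.4 Ω
  C: Z = 1/(jωC) = -j/(ω·C) = 0 - j2.716 Ω
Step 3 — Parallel branch: L || C = 1/(1/L + 1/C) = 0 - j2.732 Ω.
Step 4 — Series with R1: Z_total = R1 + (L || C) = 2440 - j2.732 Ω = 2440∠-0.1° Ω.
Step 5 — Power factor: PF = cos(φ) = Re(Z)/|Z| = 2440/2440 = 1.
Step 6 — Type: Im(Z) = -2.732 ⇒ leading (phase φ = -0.1°).

PF = 1 (leading, φ = -0.1°)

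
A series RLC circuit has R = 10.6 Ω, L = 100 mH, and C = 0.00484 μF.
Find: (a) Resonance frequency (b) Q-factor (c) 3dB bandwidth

Step 1 — Resonance condition Im(Z)=0 gives ω₀ = 1/√(LC).
Step 2 — ω₀ = 1/√(0.1·4.84e-09) = 4.545e+04 rad/s.
Step 3 — f₀ = ω₀/(2π) = 7234 Hz.
Step 4 — Series Q: Q = ω₀L/R = 4.545e+04·0.1/10.6 = 428.8.
Step 5 — 3dB bandwidth: Δω = ω₀/Q = 106 rad/s; BW = Δω/(2π) = 16.87 Hz.

(a) f₀ = 7234 Hz  (b) Q = 428.8  (c) BW = 16.87 Hz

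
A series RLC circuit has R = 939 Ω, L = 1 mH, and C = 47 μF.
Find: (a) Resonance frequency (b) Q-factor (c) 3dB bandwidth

Step 1 — Resonance: ω₀ = 1/√(LC) = 1/√(0.001·4.7e-05) = 4613 rad/s.
Step 2 — f₀ = ω₀/(2π) = 734.1 Hz.
Step 3 — Series Q: Q = ω₀L/R = 4613·0.001/939 = 0.004912.
Step 4 — Bandwidth: Δω = ω₀/Q = 9.39e+05 rad/s; BW = Δω/(2π) = 1.494e+05 Hz.

(a) f₀ = 734.1 Hz  (b) Q = 0.004912  (c) BW = 1.494e+05 Hz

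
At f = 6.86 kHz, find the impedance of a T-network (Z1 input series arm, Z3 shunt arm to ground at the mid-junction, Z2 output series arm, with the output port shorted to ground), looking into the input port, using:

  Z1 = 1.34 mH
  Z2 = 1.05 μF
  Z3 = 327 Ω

Step 1 — Angular frequency: ω = 2π·f = 2π·6860 = 4.31e+04 rad/s.
Step 2 — Component impedances:
  Z1: Z = jωL = j·4.31e+04·0.00134 = 0 + j57.76 Ω
  Z2: Z = 1/(jωC) = -j/(ω·C) = 0 - j22.1 Ω
  Z3: Z = R = 327 Ω
Step 3 — With the output port shorted to ground, the output series arm Z2 runs from the junction to ground; the shunt arm Z3 also runs from the junction to ground. They appear in parallel: Z3 || Z2 = 1.486 - j22 Ω.
Step 4 — Series with input arm Z1: Z_in = Z1 + (Z3 || Z2) = 1.486 + j35.76 Ω = 35.79∠87.6° Ω.

Z = 1.486 + j35.76 Ω = 35.79∠87.6° Ω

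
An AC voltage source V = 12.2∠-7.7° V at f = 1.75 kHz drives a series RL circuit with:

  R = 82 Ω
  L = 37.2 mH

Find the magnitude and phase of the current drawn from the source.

Step 1 — Angular frequency: ω = 2π·f = 2π·1750 = 1.1e+04 rad/s.
Step 2 — Component impedances:
  R: Z = R = 82 Ω
  L: Z = jωL = j·1.1e+04·0.0372 = 0 + j409 Ω
Step 3 — Series combination: Z_total = R + L = 82 + j409 Ω = 417.2∠78.7° Ω.
Step 4 — Source phasor: V = 12.2∠-7.7° V = 12.09 - j1.635 V.
Step 5 — Ohm's law: I = V / Z_total = (12.09 - j1.635) / (82 + j409) = 0.001855 - j0.02919 A.
Step 6 — Convert to polar: |I| = 0.02924 A, ∠I = -86.4°.

I = 0.02924∠-86.4° A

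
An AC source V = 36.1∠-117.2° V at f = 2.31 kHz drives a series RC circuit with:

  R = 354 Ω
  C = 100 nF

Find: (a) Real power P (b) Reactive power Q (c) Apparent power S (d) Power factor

Step 1 — Angular frequency: ω = 2π·f = 2π·2310 = 1.451e+04 rad/s.
Step 2 — Component impedances:
  R: Z = R = 354 Ω
  C: Z = 1/(jωC) = -j/(ω·C) = 0 - j689 Ω
Step 3 — Series combination: Z_total = R + C = 354 - j689 Ω = 774.6∠-62.8° Ω.
Step 4 — Source phasor: V = 36.1∠-117.2° V = -16.5 - j32.11 V.
Step 5 — Current: I = V / Z = 0.02713 - j0.03789 A = 0.0466∠-54.4° A.
Step 6 — Complex power: S = V·I* = 0.7689 - j1.496 VA.
Step 7 — Real power: P = Re(S) = 0.7689 W.
Step 8 — Reactive power: Q = Im(S) = -1.496 VAR.
Step 9 — Apparent power: |S| = 1.682 VA.
Step 10 — Power factor: PF = P/|S| = 0.457 (leading).

(a) P = 0.7689 W  (b) Q = -1.496 VAR  (c) S = 1.682 VA  (d) PF = 0.457 (leading)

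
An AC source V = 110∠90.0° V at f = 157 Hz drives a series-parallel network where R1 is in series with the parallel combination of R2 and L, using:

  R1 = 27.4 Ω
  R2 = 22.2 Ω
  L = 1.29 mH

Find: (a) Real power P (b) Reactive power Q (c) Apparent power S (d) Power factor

Step 1 — Angular frequency: ω = 2π·f = 2π·157 = 986.5 rad/s.
Step 2 — Component impedances:
  R1: Z = R = 27.4 Ω
  R2: Z = R = 22.2 Ω
  L: Z = jωL = j·986.5·0.00129 = 0 + j1.273 Ω
Step 3 — Parallel branch: R2 || L = 1/(1/R2 + 1/L) = 0.0727 + j1.268 Ω.
Step 4 — Series with R1: Z_total = R1 + (R2 || L) = 27.47 + j1.268 Ω = 27.5∠2.6° Ω.
Step 5 — Source phasor: V = 110∠90.0° V = 0 + j110 V.
Step 6 — Current: I = V / Z = 0.1845 + j3.995 A = 4∠87.4° A.
Step 7 — Complex power: S = V·I* = 439.5 + j20.29 VA.
Step 8 — Real power: P = Re(S) = 439.5 W.
Step 9 — Reactive power: Q = Im(S) = 20.29 VAR.
Step 10 — Apparent power: |S| = 440 VA.
Step 11 — Power factor: PF = P/|S| = 0.9989 (lagging).

(a) P = 439.5 W  (b) Q = 20.29 VAR  (c) S = 440 VA  (d) PF = 0.9989 (lagging)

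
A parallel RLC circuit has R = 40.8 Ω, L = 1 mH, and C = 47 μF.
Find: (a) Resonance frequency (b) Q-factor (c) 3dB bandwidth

Step 1 — Resonance: ω₀ = 1/√(LC) = 1/√(0.001·4.7e-05) = 4613 rad/s.
Step 2 — f₀ = ω₀/(2π) = 734.1 Hz.
Step 3 — Parallel Q: Q = R/(ω₀L) = 40.8/(4613·0.001) = 8.845.
Step 4 — Bandwidth: Δω = ω₀/Q = 521.5 rad/s; BW = Δω/(2π) = 83 Hz.

(a) f₀ = 734.1 Hz  (b) Q = 8.845  (c) BW = 83 Hz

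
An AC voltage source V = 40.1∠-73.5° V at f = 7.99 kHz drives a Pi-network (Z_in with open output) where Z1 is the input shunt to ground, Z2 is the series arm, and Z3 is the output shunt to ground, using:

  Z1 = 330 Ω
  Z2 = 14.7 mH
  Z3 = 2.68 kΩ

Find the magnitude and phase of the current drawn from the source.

Step 1 — Angular frequency: ω = 2π·f = 2π·7990 = 5.02e+04 rad/s.
Step 2 — Component impedances:
  Z1: Z = R = 330 Ω
  Z2: Z = jωL = j·5.02e+04·0.0147 = 0 + j738 Ω
  Z3: Z = R = 2680 Ω
Step 3 — With open output, the series arm Z2 and the output shunt Z3 appear in series to ground: Z2 + Z3 = 2680 + j738 Ω.
Step 4 — Parallel with input shunt Z1: Z_in = Z1 || (Z2 + Z3) = 295.9 + j8.367 Ω = 296∠1.6° Ω.
Step 5 — Source phasor: V = 40.1∠-73.5° V = 11.39 - j38.45 V.
Step 6 — Ohm's law: I = V / Z_total = (11.39 - j38.45) / (295.9 + j8.367) = 0.03479 - j0.1309 A.
Step 7 — Convert to polar: |I| = 0.1355 A, ∠I = -75.1°.

I = 0.1355∠-75.1° A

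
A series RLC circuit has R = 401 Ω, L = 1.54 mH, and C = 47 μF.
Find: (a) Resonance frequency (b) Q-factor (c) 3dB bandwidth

Step 1 — Resonance: ω₀ = 1/√(LC) = 1/√(0.00154·4.7e-05) = 3717 rad/s.
Step 2 — f₀ = ω₀/(2π) = 591.6 Hz.
Step 3 — Series Q: Q = ω₀L/R = 3717·0.00154/401 = 0.01427.
Step 4 — Bandwidth: Δω = ω₀/Q = 2.604e+05 rad/s; BW = Δω/(2π) = 4.144e+04 Hz.

(a) f₀ = 591.6 Hz  (b) Q = 0.01427  (c) BW = 4.144e+04 Hz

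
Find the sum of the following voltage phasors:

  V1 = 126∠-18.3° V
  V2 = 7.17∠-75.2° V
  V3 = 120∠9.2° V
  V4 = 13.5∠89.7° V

Step 1 — Convert each phasor to rectangular form:
  V1 = 126·(cos(-18.3°) + j·sin(-18.3°)) = 119.6 - j39.56 V
  V2 = 7.17·(cos(-75.2°) + j·sin(-75.2°)) = 1.832 - j6.932 V
  V3 = 120·(cos(9.2°) + j·sin(9.2°)) = 118.5 + j19.19 V
  V4 = 13.5·(cos(89.7°) + j·sin(89.7°)) = 0.07069 + j13.5 V
Step 2 — Sum components: V_total = 240 - j13.81 V.
Step 3 — Convert to polar: |V_total| = 240.4 V, ∠V_total = -3.3°.

V_total = 240.4∠-3.3° V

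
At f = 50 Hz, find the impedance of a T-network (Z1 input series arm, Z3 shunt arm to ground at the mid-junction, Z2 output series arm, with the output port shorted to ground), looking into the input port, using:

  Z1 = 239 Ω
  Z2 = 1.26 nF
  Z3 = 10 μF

Step 1 — Angular frequency: ω = 2π·f = 2π·50 = 314.2 rad/s.
Step 2 — Component impedances:
  Z1: Z = R = 239 Ω
  Z2: Z = 1/(jωC) = -j/(ω·C) = 0 - j2.526e+06 Ω
  Z3: Z = 1/(jωC) = -j/(ω·C) = 0 - j318.3 Ω
Step 3 — With the output port shorted to ground, the output series arm Z2 runs from the junction to ground; the shunt arm Z3 also runs from the junction to ground. They appear in parallel: Z3 || Z2 = 0 - j318.3 Ω.
Step 4 — Series with input arm Z1: Z_in = Z1 + (Z3 || Z2) = 239 - j318.3 Ω = 398∠-53.1° Ω.

Z = 239 - j318.3 Ω = 398∠-53.1° Ω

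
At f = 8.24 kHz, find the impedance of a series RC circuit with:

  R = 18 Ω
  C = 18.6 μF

Step 1 — Angular frequency: ω = 2π·f = 2π·8240 = 5.177e+04 rad/s.
Step 2 — Component impedances:
  R: Z = R = 18 Ω
  C: Z = 1/(jωC) = -j/(ω·C) = 0 - j1.038 Ω
Step 3 — Series combination: Z_total = R + C = 18 - j1.038 Ω = 18.03∠-3.3° Ω.

Z = 18 - j1.038 Ω = 18.03∠-3.3° Ω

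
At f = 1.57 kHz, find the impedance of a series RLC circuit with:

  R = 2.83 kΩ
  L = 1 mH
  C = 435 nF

Step 1 — Angular frequency: ω = 2π·f = 2π·1570 = 9865 rad/s.
Step 2 — Component impedances:
  R: Z = R = 2830 Ω
  L: Z = jωL = j·9865·0.001 = 0 + j9.865 Ω
  C: Z = 1/(jωC) = -j/(ω·C) = 0 - j233 Ω
Step 3 — Series combination: Z_total = R + L + C = 2830 - j223.2 Ω = 2839∠-4.5° Ω.

Z = 2830 - j223.2 Ω = 2839∠-4.5° Ω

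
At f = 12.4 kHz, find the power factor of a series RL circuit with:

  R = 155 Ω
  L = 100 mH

Step 1 — Angular frequency: ω = 2π·f = 2π·1.24e+04 = 7.791e+04 rad/s.
Step 2 — Component impedances:
  R: Z = R = 155 Ω
  L: Z = jωL = j·7.791e+04·0.1 = 0 + j7791 Ω
Step 3 — Series combination: Z_total = R + L = 155 + j7791 Ω = 7793∠88.9° Ω.
Step 4 — Power factor: PF = cos(φ) = Re(Z)/|Z| = 155/7793 = 0.01989.
Step 5 — Type: Im(Z) = 7791 ⇒ lagging (phase φ = 88.9°).

PF = 0.01989 (lagging, φ = 88.9°)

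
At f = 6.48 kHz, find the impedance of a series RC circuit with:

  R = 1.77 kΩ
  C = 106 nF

Step 1 — Angular frequency: ω = 2π·f = 2π·6480 = 4.072e+04 rad/s.
Step 2 — Component impedances:
  R: Z = R = 1770 Ω
  C: Z = 1/(jωC) = -j/(ω·C) = 0 - j231.7 Ω
Step 3 — Series combination: Z_total = R + C = 1770 - j231.7 Ω = 1785∠-7.5° Ω.

Z = 1770 - j231.7 Ω = 1785∠-7.5° Ω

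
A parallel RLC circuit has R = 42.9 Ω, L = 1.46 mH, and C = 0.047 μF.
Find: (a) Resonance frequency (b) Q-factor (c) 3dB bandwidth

Step 1 — Resonance: ω₀ = 1/√(LC) = 1/√(0.00146·4.7e-08) = 1.207e+05 rad/s.
Step 2 — f₀ = ω₀/(2π) = 1.921e+04 Hz.
Step 3 — Parallel Q: Q = R/(ω₀L) = 42.9/(1.207e+05·0.00146) = 0.2434.
Step 4 — Bandwidth: Δω = ω₀/Q = 4.96e+05 rad/s; BW = Δω/(2π) = 7.893e+04 Hz.

(a) f₀ = 1.921e+04 Hz  (b) Q = 0.2434  (c) BW = 7.893e+04 Hz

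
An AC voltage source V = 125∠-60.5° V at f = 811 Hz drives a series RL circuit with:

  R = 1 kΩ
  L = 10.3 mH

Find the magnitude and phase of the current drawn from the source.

Step 1 — Angular frequency: ω = 2π·f = 2π·811 = 5096 rad/s.
Step 2 — Component impedances:
  R: Z = R = 1000 Ω
  L: Z = jωL = j·5096·0.0103 = 0 + j52.49 Ω
Step 3 — Series combination: Z_total = R + L = 1000 + j52.49 Ω = 1001∠3.0° Ω.
Step 4 — Source phasor: V = 125∠-60.5° V = 61.55 - j108.8 V.
Step 5 — Ohm's law: I = V / Z_total = (61.55 - j108.8) / (1000 + j52.49) = 0.05569 - j0.1117 A.
Step 6 — Convert to polar: |I| = 0.1248 A, ∠I = -63.5°.

I = 0.1248∠-63.5° A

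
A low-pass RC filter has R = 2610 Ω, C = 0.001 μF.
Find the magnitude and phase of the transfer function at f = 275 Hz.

Step 1 — Angular frequency: ω = 2π·275 = 1728 rad/s.
Step 2 — Transfer function: H(jω) = 1/(1 + jωRC).
Step 3 — Denominator: 1 + jωRC = 1 + j·1728·2610·1e-09 = 1 + j0.00451.
Step 4 — H = 1 - j0.00451.
Step 5 — Magnitude: |H| = 1 (-0.0 dB); phase: φ = -0.3°.

|H| = 1 (-0.0 dB), φ = -0.3°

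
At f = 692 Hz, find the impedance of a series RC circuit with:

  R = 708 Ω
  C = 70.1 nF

Step 1 — Angular frequency: ω = 2π·f = 2π·692 = 4348 rad/s.
Step 2 — Component impedances:
  R: Z = R = 708 Ω
  C: Z = 1/(jωC) = -j/(ω·C) = 0 - j3281 Ω
Step 3 — Series combination: Z_total = R + C = 708 - j3281 Ω = 3356∠-77.8° Ω.

Z = 708 - j3281 Ω = 3356∠-77.8° Ω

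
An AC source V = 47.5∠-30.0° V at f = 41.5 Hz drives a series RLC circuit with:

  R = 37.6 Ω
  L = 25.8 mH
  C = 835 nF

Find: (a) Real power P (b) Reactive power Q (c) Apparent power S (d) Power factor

Step 1 — Angular frequency: ω = 2π·f = 2π·41.5 = 260.8 rad/s.
Step 2 — Component impedances:
  R: Z = R = 37.6 Ω
  L: Z = jωL = j·260.8·0.0258 = 0 + j6.727 Ω
  C: Z = 1/(jωC) = -j/(ω·C) = 0 - j4593 Ω
Step 3 — Series combination: Z_total = R + L + C = 37.6 - j4586 Ω = 4586∠-89.5° Ω.
Step 4 — Source phasor: V = 47.5∠-30.0° V = 41.14 - j23.75 V.
Step 5 — Current: I = V / Z = 0.005252 + j0.008927 A = 0.01036∠59.5° A.
Step 6 — Complex power: S = V·I* = 0.004033 - j0.4919 VA.
Step 7 — Real power: P = Re(S) = 0.004033 W.
Step 8 — Reactive power: Q = Im(S) = -0.4919 VAR.
Step 9 — Apparent power: |S| = 0.492 VA.
Step 10 — Power factor: PF = P/|S| = 0.008198 (leading).

(a) P = 0.004033 W  (b) Q = -0.4919 VAR  (c) S = 0.492 VA  (d) PF = 0.008198 (leading)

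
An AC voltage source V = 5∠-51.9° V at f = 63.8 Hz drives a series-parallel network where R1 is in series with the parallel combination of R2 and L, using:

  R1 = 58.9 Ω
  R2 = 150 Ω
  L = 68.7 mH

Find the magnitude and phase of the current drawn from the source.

Step 1 — Angular frequency: ω = 2π·f = 2π·63.8 = 400.9 rad/s.
Step 2 — Component impedances:
  R1: Z = R = 58.9 Ω
  R2: Z = R = 150 Ω
  L: Z = jωL = j·400.9·0.0687 = 0 + j27.54 Ω
Step 3 — Parallel branch: R2 || L = 1/(1/R2 + 1/L) = 4.891 + j26.64 Ω.
Step 4 — Series with R1: Z_total = R1 + (R2 || L) = 63.79 + j26.64 Ω = 69.13∠22.7° Ω.
Step 5 — Source phasor: V = 5∠-51.9° V = 3.085 - j3.935 V.
Step 6 — Ohm's law: I = V / Z_total = (3.085 - j3.935) / (63.79 + j26.64) = 0.01925 - j0.06972 A.
Step 7 — Convert to polar: |I| = 0.07233 A, ∠I = -74.6°.

I = 0.07233∠-74.6° A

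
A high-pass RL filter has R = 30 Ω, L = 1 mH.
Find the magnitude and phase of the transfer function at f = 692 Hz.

Step 1 — Angular frequency: ω = 2π·692 = 4348 rad/s.
Step 2 — Transfer function: H(jω) = jωL/(R + jωL).
Step 3 — Numerator jωL = j·4.348; denominator R + jωL = 30 + j4.348.
Step 4 — H = 0.02057 + j0.142.
Step 5 — Magnitude: |H| = 0.1434 (-16.9 dB); phase: φ = 81.8°.

|H| = 0.1434 (-16.9 dB), φ = 81.8°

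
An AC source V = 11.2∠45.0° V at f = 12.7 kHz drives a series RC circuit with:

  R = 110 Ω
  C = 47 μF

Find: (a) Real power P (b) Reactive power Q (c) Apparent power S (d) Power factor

Step 1 — Angular frequency: ω = 2π·f = 2π·1.27e+04 = 7.98e+04 rad/s.
Step 2 — Component impedances:
  R: Z = R = 110 Ω
  C: Z = 1/(jωC) = -j/(ω·C) = 0 - j0.2666 Ω
Step 3 — Series combination: Z_total = R + C = 110 - j0.2666 Ω = 110∠-0.1° Ω.
Step 4 — Source phasor: V = 11.2∠45.0° V = 7.92 + j7.92 V.
Step 5 — Current: I = V / Z = 0.07182 + j0.07217 A = 0.1018∠45.1° A.
Step 6 — Complex power: S = V·I* = 1.14 - j0.002764 VA.
Step 7 — Real power: P = Re(S) = 1.14 W.
Step 8 — Reactive power: Q = Im(S) = -0.002764 VAR.
Step 9 — Apparent power: |S| = 1.14 VA.
Step 10 — Power factor: PF = P/|S| = 1 (leading).

(a) P = 1.14 W  (b) Q = -0.002764 VAR  (c) S = 1.14 VA  (d) PF = 1 (leading)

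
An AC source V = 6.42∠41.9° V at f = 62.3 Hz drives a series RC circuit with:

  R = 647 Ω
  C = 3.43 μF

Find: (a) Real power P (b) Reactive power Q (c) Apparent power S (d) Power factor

Step 1 — Angular frequency: ω = 2π·f = 2π·62.3 = 391.4 rad/s.
Step 2 — Component impedances:
  R: Z = R = 647 Ω
  C: Z = 1/(jωC) = -j/(ω·C) = 0 - j744.8 Ω
Step 3 — Series combination: Z_total = R + C = 647 - j744.8 Ω = 986.6∠-49.0° Ω.
Step 4 — Source phasor: V = 6.42∠41.9° V = 4.778 + j4.287 V.
Step 5 — Current: I = V / Z = -0.0001044 + j0.006507 A = 0.006507∠90.9° A.
Step 6 — Complex power: S = V·I* = 0.0274 - j0.03154 VA.
Step 7 — Real power: P = Re(S) = 0.0274 W.
Step 8 — Reactive power: Q = Im(S) = -0.03154 VAR.
Step 9 — Apparent power: |S| = 0.04178 VA.
Step 10 — Power factor: PF = P/|S| = 0.6558 (leading).

(a) P = 0.0274 W  (b) Q = -0.03154 VAR  (c) S = 0.04178 VA  (d) PF = 0.6558 (leading)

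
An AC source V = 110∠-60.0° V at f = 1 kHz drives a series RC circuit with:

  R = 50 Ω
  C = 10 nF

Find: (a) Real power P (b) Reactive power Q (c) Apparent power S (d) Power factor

Step 1 — Angular frequency: ω = 2π·f = 2π·1000 = 6283 rad/s.
Step 2 — Component impedances:
  R: Z = R = 50 Ω
  C: Z = 1/(jωC) = -j/(ω·C) = 0 - j1.592e+04 Ω
Step 3 — Series combination: Z_total = R + C = 50 - j1.592e+04 Ω = 1.592e+04∠-89.8° Ω.
Step 4 — Source phasor: V = 110∠-60.0° V = 55 - j95.26 V.
Step 5 — Current: I = V / Z = 0.005996 + j0.003437 A = 0.006911∠29.8° A.
Step 6 — Complex power: S = V·I* = 0.002388 - j0.7603 VA.
Step 7 — Real power: P = Re(S) = 0.002388 W.
Step 8 — Reactive power: Q = Im(S) = -0.7603 VAR.
Step 9 — Apparent power: |S| = 0.7603 VA.
Step 10 — Power factor: PF = P/|S| = 0.003142 (leading).

(a) P = 0.002388 W  (b) Q = -0.7603 VAR  (c) S = 0.7603 VA  (d) PF = 0.003142 (leading)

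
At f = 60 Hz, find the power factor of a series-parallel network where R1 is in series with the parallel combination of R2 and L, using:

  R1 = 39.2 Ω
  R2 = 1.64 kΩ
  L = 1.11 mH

Step 1 — Angular frequency: ω = 2π·f = 2π·60 = 377 rad/s.
Step 2 — Component impedances:
  R1: Z = R = 39.2 Ω
  R2: Z = R = 1640 Ω
  L: Z = jωL = j·377·0.00111 = 0 + j0.4185 Ω
Step 3 — Parallel branch: R2 || L = 1/(1/R2 + 1/L) = 0.0001068 + j0.4185 Ω.
Step 4 — Series with R1: Z_total = R1 + (R2 || L) = 39.2 + j0.4185 Ω = 39.2∠0.6° Ω.
Step 5 — Power factor: PF = cos(φ) = Re(Z)/|Z| = 39.2/39.202 = 0.9999.
Step 6 — Type: Im(Z) = 0.4185 ⇒ lagging (phase φ = 0.6°).

PF = 0.9999 (lagging, φ = 0.6°)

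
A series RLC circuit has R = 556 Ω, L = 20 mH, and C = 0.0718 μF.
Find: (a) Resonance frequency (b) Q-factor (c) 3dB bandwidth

Step 1 — Resonance condition Im(Z)=0 gives ω₀ = 1/√(LC).
Step 2 — ω₀ = 1/√(0.02·7.18e-08) = 2.639e+04 rad/s.
Step 3 — f₀ = ω₀/(2π) = 4200 Hz.
Step 4 — Series Q: Q = ω₀L/R = 2.639e+04·0.02/556 = 0.9492.
Step 5 — 3dB bandwidth: Δω = ω₀/Q = 2.78e+04 rad/s; BW = Δω/(2π) = 4425 Hz.

(a) f₀ = 4200 Hz  (b) Q = 0.9492  (c) BW = 4425 Hz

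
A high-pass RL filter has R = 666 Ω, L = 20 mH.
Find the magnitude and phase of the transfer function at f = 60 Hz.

Step 1 — Angular frequency: ω = 2π·60 = 377 rad/s.
Step 2 — Transfer function: H(jω) = jωL/(R + jωL).
Step 3 — Numerator jωL = j·7.54; denominator R + jωL = 666 + j7.54.
Step 4 — H = 0.0001281 + j0.01132.
Step 5 — Magnitude: |H| = 0.01132 (-38.9 dB); phase: φ = 89.4°.

|H| = 0.01132 (-38.9 dB), φ = 89.4°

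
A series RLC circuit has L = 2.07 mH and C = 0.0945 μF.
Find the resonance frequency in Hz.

Step 1 — Resonance condition Im(Z)=0 gives ω₀ = 1/√(LC).
Step 2 — ω₀ = 1/√(0.00207·9.45e-08) = 7.15e+04 rad/s.
Step 3 — f₀ = ω₀/(2π) = 1.138e+04 Hz.

f₀ = 1.138e+04 Hz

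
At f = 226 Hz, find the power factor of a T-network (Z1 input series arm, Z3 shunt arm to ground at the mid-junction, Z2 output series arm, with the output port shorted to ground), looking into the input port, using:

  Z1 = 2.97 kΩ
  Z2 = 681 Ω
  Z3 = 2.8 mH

Step 1 — Angular frequency: ω = 2π·f = 2π·226 = 1420 rad/s.
Step 2 — Component impedances:
  Z1: Z = R = 2970 Ω
  Z2: Z = R = 681 Ω
  Z3: Z = jωL = j·1420·0.0028 = 0 + j3.976 Ω
Step 3 — With the output port shorted to ground, the output series arm Z2 runs from the junction to ground; the shunt arm Z3 also runs from the junction to ground. They appear in parallel: Z3 || Z2 = 0.02321 + j3.976 Ω.
Step 4 — Series with input arm Z1: Z_in = Z1 + (Z3 || Z2) = 2970 + j3.976 Ω = 2970∠0.1° Ω.
Step 5 — Power factor: PF = cos(φ) = Re(Z)/|Z| = 2970/2970 = 1.
Step 6 — Type: Im(Z) = 3.976 ⇒ lagging (phase φ = 0.1°).

PF = 1 (lagging, φ = 0.1°)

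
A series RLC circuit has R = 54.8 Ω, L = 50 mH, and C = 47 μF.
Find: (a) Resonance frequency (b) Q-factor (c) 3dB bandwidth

Step 1 — Resonance condition Im(Z)=0 gives ω₀ = 1/√(LC).
Step 2 — ω₀ = 1/√(0.05·4.7e-05) = 652.3 rad/s.
Step 3 — f₀ = ω₀/(2π) = 103.8 Hz.
Step 4 — Series Q: Q = ω₀L/R = 652.3·0.05/54.8 = 0.5952.
Step 5 — 3dB bandwidth: Δω = ω₀/Q = 1096 rad/s; BW = Δω/(2π) = 174.4 Hz.

(a) f₀ = 103.8 Hz  (b) Q = 0.5952  (c) BW = 174.4 Hz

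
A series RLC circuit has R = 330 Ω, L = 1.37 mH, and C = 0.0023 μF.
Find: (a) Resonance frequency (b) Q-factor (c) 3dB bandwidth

Step 1 — Resonance condition Im(Z)=0 gives ω₀ = 1/√(LC).
Step 2 — ω₀ = 1/√(0.00137·2.3e-09) = 5.633e+05 rad/s.
Step 3 — f₀ = ω₀/(2π) = 8.966e+04 Hz.
Step 4 — Series Q: Q = ω₀L/R = 5.633e+05·0.00137/330 = 2.339.
Step 5 — 3dB bandwidth: Δω = ω₀/Q = 2.409e+05 rad/s; BW = Δω/(2π) = 3.834e+04 Hz.

(a) f₀ = 8.966e+04 Hz  (b) Q = 2.339  (c) BW = 3.834e+04 Hz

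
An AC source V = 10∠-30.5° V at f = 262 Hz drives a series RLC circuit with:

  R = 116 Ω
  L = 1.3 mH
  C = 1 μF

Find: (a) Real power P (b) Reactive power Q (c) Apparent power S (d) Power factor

Step 1 — Angular frequency: ω = 2π·f = 2π·262 = 1646 rad/s.
Step 2 — Component impedances:
  R: Z = R = 116 Ω
  L: Z = jωL = j·1646·0.0013 = 0 + j2.14 Ω
  C: Z = 1/(jωC) = -j/(ω·C) = 0 - j607.5 Ω
Step 3 — Series combination: Z_total = R + L + C = 116 - j605.3 Ω = 616.3∠-79.2° Ω.
Step 4 — Source phasor: V = 10∠-30.5° V = 8.616 - j5.075 V.
Step 5 — Current: I = V / Z = 0.01072 + j0.01218 A = 0.01622∠48.7° A.
Step 6 — Complex power: S = V·I* = 0.03054 - j0.1593 VA.
Step 7 — Real power: P = Re(S) = 0.03054 W.
Step 8 — Reactive power: Q = Im(S) = -0.1593 VAR.
Step 9 — Apparent power: |S| = 0.1622 VA.
Step 10 — Power factor: PF = P/|S| = 0.1882 (leading).

(a) P = 0.03054 W  (b) Q = -0.1593 VAR  (c) S = 0.1622 VA  (d) PF = 0.1882 (leading)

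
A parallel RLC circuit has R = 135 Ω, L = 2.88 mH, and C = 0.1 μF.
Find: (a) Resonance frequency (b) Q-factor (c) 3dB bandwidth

Step 1 — Resonance: ω₀ = 1/√(LC) = 1/√(0.00288·1e-07) = 5.893e+04 rad/s.
Step 2 — f₀ = ω₀/(2π) = 9378 Hz.
Step 3 — Parallel Q: Q = R/(ω₀L) = 135/(5.893e+04·0.00288) = 0.7955.
Step 4 — Bandwidth: Δω = ω₀/Q = 7.407e+04 rad/s; BW = Δω/(2π) = 1.179e+04 Hz.

(a) f₀ = 9378 Hz  (b) Q = 0.7955  (c) BW = 1.179e+04 Hz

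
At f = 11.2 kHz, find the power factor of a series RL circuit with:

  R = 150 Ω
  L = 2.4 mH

Step 1 — Angular frequency: ω = 2π·f = 2π·1.12e+04 = 7.037e+04 rad/s.
Step 2 — Component impedances:
  R: Z = R = 150 Ω
  L: Z = jωL = j·7.037e+04·0.0024 = 0 + j168.9 Ω
Step 3 — Series combination: Z_total = R + L = 150 + j168.9 Ω = 225.9∠48.4° Ω.
Step 4 — Power factor: PF = cos(φ) = Re(Z)/|Z| = 150/225.886 = 0.6641.
Step 5 — Type: Im(Z) = 168.9 ⇒ lagging (phase φ = 48.4°).

PF = 0.6641 (lagging, φ = 48.4°)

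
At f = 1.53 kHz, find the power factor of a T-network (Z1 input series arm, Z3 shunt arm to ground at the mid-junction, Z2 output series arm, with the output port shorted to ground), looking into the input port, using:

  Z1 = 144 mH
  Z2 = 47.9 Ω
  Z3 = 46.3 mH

Step 1 — Angular frequency: ω = 2π·f = 2π·1530 = 9613 rad/s.
Step 2 — Component impedances:
  Z1: Z = jωL = j·9613·0.144 = 0 + j1384 Ω
  Z2: Z = R = 47.9 Ω
  Z3: Z = jωL = j·9613·0.0463 = 0 + j445.1 Ω
Step 3 — With the output port shorted to ground, the output series arm Z2 runs from the junction to ground; the shunt arm Z3 also runs from the junction to ground. They appear in parallel: Z3 || Z2 = 47.35 + j5.096 Ω.
Step 4 — Series with input arm Z1: Z_in = Z1 + (Z3 || Z2) = 47.35 + j1389 Ω = 1390∠88.0° Ω.
Step 5 — Power factor: PF = cos(φ) = Re(Z)/|Z| = 47.35/1390 = 0.03406.
Step 6 — Type: Im(Z) = 1389 ⇒ lagging (phase φ = 88.0°).

PF = 0.03406 (lagging, φ = 88.0°)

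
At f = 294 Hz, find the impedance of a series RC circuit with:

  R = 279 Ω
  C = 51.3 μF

Step 1 — Angular frequency: ω = 2π·f = 2π·294 = 1847 rad/s.
Step 2 — Component impedances:
  R: Z = R = 279 Ω
  C: Z = 1/(jωC) = -j/(ω·C) = 0 - j10.55 Ω
Step 3 — Series combination: Z_total = R + C = 279 - j10.55 Ω = 279.2∠-2.2° Ω.

Z = 279 - j10.55 Ω = 279.2∠-2.2° Ω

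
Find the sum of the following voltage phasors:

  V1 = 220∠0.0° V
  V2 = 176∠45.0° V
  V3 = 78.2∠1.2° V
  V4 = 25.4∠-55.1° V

Step 1 — Convert each phasor to rectangular form:
  V1 = 220·(cos(0.0°) + j·sin(0.0°)) = 220 V
  V2 = 176·(cos(45.0°) + j·sin(45.0°)) = 124.5 + j124.5 V
  V3 = 78.2·(cos(1.2°) + j·sin(1.2°)) = 78.18 + j1.638 V
  V4 = 25.4·(cos(-55.1°) + j·sin(-55.1°)) = 14.53 - j20.83 V
Step 2 — Sum components: V_total = 437.2 + j105.3 V.
Step 3 — Convert to polar: |V_total| = 449.7 V, ∠V_total = 13.5°.

V_total = 449.7∠13.5° V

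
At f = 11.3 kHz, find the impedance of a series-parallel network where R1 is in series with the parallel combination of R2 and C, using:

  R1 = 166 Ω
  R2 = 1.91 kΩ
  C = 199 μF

Step 1 — Angular frequency: ω = 2π·f = 2π·1.13e+04 = 7.1e+04 rad/s.
Step 2 — Component impedances:
  R1: Z = R = 166 Ω
  R2: Z = R = 1910 Ω
  C: Z = 1/(jωC) = -j/(ω·C) = 0 - j0.07078 Ω
Step 3 — Parallel branch: R2 || C = 1/(1/R2 + 1/C) = 2.623e-06 - j0.07078 Ω.
Step 4 — Series with R1: Z_total = R1 + (R2 || C) = 166 - j0.07078 Ω = 166∠-0.0° Ω.

Z = 166 - j0.07078 Ω = 166∠-0.0° Ω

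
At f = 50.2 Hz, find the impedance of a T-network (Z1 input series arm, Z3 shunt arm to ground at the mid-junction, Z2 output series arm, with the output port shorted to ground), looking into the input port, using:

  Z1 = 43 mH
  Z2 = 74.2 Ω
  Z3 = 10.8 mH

Step 1 — Angular frequency: ω = 2π·f = 2π·50.2 = 315.4 rad/s.
Step 2 — Component impedances:
  Z1: Z = jωL = j·315.4·0.043 = 0 + j13.56 Ω
  Z2: Z = R = 74.2 Ω
  Z3: Z = jωL = j·315.4·0.0108 = 0 + j3.406 Ω
Step 3 — With the output port shorted to ground, the output series arm Z2 runs from the junction to ground; the shunt arm Z3 also runs from the junction to ground. They appear in parallel: Z3 || Z2 = 0.1561 + j3.399 Ω.
Step 4 — Series with input arm Z1: Z_in = Z1 + (Z3 || Z2) = 0.1561 + j16.96 Ω = 16.96∠89.5° Ω.

Z = 0.1561 + j16.96 Ω = 16.96∠89.5° Ω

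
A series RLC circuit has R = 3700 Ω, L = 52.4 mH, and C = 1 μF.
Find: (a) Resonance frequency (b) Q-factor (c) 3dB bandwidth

Step 1 — Resonance: ω₀ = 1/√(LC) = 1/√(0.0524·1e-06) = 4369 rad/s.
Step 2 — f₀ = ω₀/(2π) = 695.3 Hz.
Step 3 — Series Q: Q = ω₀L/R = 4369·0.0524/3700 = 0.06187.
Step 4 — Bandwidth: Δω = ω₀/Q = 7.061e+04 rad/s; BW = Δω/(2π) = 1.124e+04 Hz.

(a) f₀ = 695.3 Hz  (b) Q = 0.06187  (c) BW = 1.124e+04 Hz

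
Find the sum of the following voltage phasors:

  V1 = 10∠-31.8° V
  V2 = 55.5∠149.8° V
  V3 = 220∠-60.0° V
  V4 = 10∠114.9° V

Step 1 — Convert each phasor to rectangular form:
  V1 = 10·(cos(-31.8°) + j·sin(-31.8°)) = 8.499 - j5.27 V
  V2 = 55.5·(cos(149.8°) + j·sin(149.8°)) = -47.97 + j27.92 V
  V3 = 220·(cos(-60.0°) + j·sin(-60.0°)) = 110 - j190.5 V
  V4 = 10·(cos(114.9°) + j·sin(114.9°)) = -4.21 + j9.07 V
Step 2 — Sum components: V_total = 66.32 - j158.8 V.
Step 3 — Convert to polar: |V_total| = 172.1 V, ∠V_total = -67.3°.

V_total = 172.1∠-67.3° V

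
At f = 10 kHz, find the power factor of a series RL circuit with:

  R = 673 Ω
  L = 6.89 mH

Step 1 — Angular frequency: ω = 2π·f = 2π·1e+04 = 6.283e+04 rad/s.
Step 2 — Component impedances:
  R: Z = R = 673 Ω
  L: Z = jωL = j·6.283e+04·0.00689 = 0 + j432.9 Ω
Step 3 — Series combination: Z_total = R + L = 673 + j432.9 Ω = 800.2∠32.8° Ω.
Step 4 — Power factor: PF = cos(φ) = Re(Z)/|Z| = 673/800.2 = 0.841.
Step 5 — Type: Im(Z) = 432.9 ⇒ lagging (phase φ = 32.8°).

PF = 0.841 (lagging, φ = 32.8°)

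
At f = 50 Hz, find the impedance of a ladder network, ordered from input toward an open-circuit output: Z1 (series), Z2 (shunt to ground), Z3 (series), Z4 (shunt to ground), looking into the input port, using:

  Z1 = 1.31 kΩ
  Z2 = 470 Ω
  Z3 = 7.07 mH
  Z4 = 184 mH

Step 1 — Angular frequency: ω = 2π·f = 2π·50 = 314.2 rad/s.
Step 2 — Component impedances:
  Z1: Z = R = 1310 Ω
  Z2: Z = R = 470 Ω
  Z3: Z = jωL = j·314.2·0.00707 = 0 + j2.221 Ω
  Z4: Z = jωL = j·314.2·0.184 = 0 + j57.81 Ω
Step 3 — Ladder network (open output): work backward from the far end, alternating series and parallel combinations. Z_in = 1318 + j59.06 Ω = 1319∠2.6° Ω.

Z = 1318 + j59.06 Ω = 1319∠2.6° Ω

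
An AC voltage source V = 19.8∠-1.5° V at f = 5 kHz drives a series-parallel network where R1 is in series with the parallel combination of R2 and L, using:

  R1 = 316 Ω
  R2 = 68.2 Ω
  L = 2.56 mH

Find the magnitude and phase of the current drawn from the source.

Step 1 — Angular frequency: ω = 2π·f = 2π·5000 = 3.142e+04 rad/s.
Step 2 — Component impedances:
  R1: Z = R = 316 Ω
  R2: Z = R = 68.2 Ω
  L: Z = jωL = j·3.142e+04·0.00256 = 0 + j80.42 Ω
Step 3 — Parallel branch: R2 || L = 1/(1/R2 + 1/L) = 39.67 + j33.64 Ω.
Step 4 — Series with R1: Z_total = R1 + (R2 || L) = 355.7 + j33.64 Ω = 357.3∠5.4° Ω.
Step 5 — Source phasor: V = 19.8∠-1.5° V = 19.79 - j0.5183 V.
Step 6 — Ohm's law: I = V / Z_total = (19.79 - j0.5183) / (355.7 + j33.64) = 0.05502 - j0.006661 A.
Step 7 — Convert to polar: |I| = 0.05542 A, ∠I = -6.9°.

I = 0.05542∠-6.9° A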